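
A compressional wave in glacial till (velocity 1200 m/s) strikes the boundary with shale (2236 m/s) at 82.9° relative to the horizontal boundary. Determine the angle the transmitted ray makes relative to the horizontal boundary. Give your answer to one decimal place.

Convert to the normal: θ₁ = 90° − 82.9° = 7.1°.
sin θ₁/V₁ = sin θ₂/V₂ ⇒ sin θ₂ = 2236·sin 7.1°/1200 = 2236·0.1236/1200 = 0.2303.
θ₂ = sin⁻¹(0.2303) = 13.32° (from vertical).
From the interface: 90° − 13.32° = 76.68°.

76.7°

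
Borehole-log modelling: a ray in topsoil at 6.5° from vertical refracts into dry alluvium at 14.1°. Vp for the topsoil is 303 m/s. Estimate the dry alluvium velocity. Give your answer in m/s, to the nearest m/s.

652 m/s

Snell's law: sin 6.5°/V₁ = sin 14.1°/V₂.
V₂ = V₁·sin 14.1°/sin 6.5° = 303 × 2.1520 = 652.06 m/s.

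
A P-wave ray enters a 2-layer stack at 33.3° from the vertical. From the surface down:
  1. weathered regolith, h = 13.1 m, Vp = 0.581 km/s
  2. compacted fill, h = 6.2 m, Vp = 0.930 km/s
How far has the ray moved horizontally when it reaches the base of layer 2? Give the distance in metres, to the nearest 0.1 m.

Apply Snell's law at each interface; in layer i the horizontal offset is hᵢ·tan θᵢ.
Layer 1: θ = 33.30°; offset = 13.1·tan 33.30° = 8.605 m.
Layer 2: sin θ = 0.930·sin 33.3°/0.581 = 0.8788, θ = 61.50°; offset = 6.2·tan 61.50° = 11.419 m.
Summing the layer offsets gives 20.024 m.

20.0 m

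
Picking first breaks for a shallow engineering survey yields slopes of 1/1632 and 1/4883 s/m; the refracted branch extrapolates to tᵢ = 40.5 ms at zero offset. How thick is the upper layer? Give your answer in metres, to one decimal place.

35.1 m

θ_c = arcsin(1632/4883) = 19.53°; cos θ_c = 0.9425.
tᵢ = 2h cos θ_c/V₁ ⇒ h = tᵢ·V₁/(2 cos θ_c) = 0.0405·1632/(2·0.9425) = 35.06 m.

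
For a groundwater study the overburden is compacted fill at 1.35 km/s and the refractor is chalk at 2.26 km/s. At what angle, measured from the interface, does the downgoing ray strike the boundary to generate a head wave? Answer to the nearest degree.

53°

Critical incidence: sin θ_c = V₁/V₂ = 1.35/2.26 = 0.5973.
θ_c = arcsin 0.5973 = 36.68°.
Measured from the interface: 90° − 36.68° = 53.32°.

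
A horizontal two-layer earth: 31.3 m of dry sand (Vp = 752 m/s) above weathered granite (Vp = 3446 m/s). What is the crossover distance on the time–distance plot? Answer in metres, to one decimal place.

78.1 m

θ_c = arcsin(752/3446) = 12.60°, so cos θ_c = 0.9759 and tᵢ = 2h cos θ_c/V₁ = 0.0812 s.
At crossover x/V₁ = x/V₂ + tᵢ ⇒ x = tᵢ/(1/V₁ − 1/V₂) = 0.08124/(1.3298e-03 − 2.9019e-04) = 78.14 m.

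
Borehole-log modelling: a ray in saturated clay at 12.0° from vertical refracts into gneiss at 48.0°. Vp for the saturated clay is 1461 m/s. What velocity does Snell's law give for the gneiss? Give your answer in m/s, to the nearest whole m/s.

5222 m/s

sin 12.0° = 0.2079; sin 48.0° = 0.7431.
V₂ = V₁·(sin θ₂/sin θ₁) = 1461·(0.7431/0.2079) = 5222.09 m/s.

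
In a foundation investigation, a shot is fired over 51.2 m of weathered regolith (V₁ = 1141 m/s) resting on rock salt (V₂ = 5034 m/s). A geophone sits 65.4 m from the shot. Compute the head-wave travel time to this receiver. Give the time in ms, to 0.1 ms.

100.4 ms

t = x/V₂ + 2h·√(V₂²−V₁²)/(V₁V₂).
√(V₂²−V₁²) = √(5034²−1141²) = 4903.0 m/s; delay term = 2·51.2·4903.0/(1141·5034) = 0.08741 s.
t = 65.4/5034 + 0.08741 = 0.10040 s.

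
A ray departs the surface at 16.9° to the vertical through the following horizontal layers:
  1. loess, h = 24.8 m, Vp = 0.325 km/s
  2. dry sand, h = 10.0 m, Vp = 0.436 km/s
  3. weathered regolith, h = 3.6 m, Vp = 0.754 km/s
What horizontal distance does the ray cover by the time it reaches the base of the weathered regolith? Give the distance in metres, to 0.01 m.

Ray parameter p = sin 16.9° / 0.325 km/s = 8.9447e-01 s/km.
Layer 1: θ = 16.90°; offset = 24.8·tan 16.90° = 7.5348 m.
Layer 2: sin θ = p·0.436 = 0.3900 → θ = 22.95°; offset = 10.0·tan 22.95° = 4.2352 m.
Layer 3: sin θ = p·0.754 = 0.6744 → θ = 42.41°; offset = 3.6·tan 42.41° = 3.2884 m.
Summing the layer offsets gives 15.0584 m.

15.06 m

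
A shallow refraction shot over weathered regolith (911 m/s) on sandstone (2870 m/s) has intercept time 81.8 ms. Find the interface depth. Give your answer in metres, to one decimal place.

θ_c = arcsin(911/2870) = 18.51°; cos θ_c = 0.9483.
tᵢ = 2h cos θ_c/V₁ ⇒ h = tᵢ·V₁/(2 cos θ_c) = 0.0818·911/(2·0.9483) = 39.29 m.

39.3 m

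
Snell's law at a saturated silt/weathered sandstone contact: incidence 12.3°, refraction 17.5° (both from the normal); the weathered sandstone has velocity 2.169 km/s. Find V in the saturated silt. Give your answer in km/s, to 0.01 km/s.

sin 12.3° = 0.2130; sin 17.5° = 0.3007.
V₁ = V₂·(sin θ₁/sin θ₂) = 2.169·(0.2130/0.3007) = 1.54 km/s.

1.54 km/s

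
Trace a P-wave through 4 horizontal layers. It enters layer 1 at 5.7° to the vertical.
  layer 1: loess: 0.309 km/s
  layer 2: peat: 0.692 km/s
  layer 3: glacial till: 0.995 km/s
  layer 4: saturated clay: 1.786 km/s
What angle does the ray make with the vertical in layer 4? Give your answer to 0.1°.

Ray parameter p = sin 5.7° / 0.309 = 3.2142e-01 s/km.
sin θ_4 = p·V_4 = 3.2142e-01 × 1.786 = 0.5741.
θ_4 = arcsin 0.5741 = 35.03°.

35.0°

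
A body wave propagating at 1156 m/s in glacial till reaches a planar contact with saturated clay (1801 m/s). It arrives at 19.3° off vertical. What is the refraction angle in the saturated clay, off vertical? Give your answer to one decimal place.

Snell's law: sin θ₂ = (V₂/V₁)·sin θ₁ = (1801/1156)·sin 19.3° = 0.5149.
θ₂ = sin⁻¹(0.5149) = 30.99° (from vertical).

31.0°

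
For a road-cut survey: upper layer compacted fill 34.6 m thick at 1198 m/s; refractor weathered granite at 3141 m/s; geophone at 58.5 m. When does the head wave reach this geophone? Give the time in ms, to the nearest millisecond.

72 ms

θ_c = arcsin(V₁/V₂) = arcsin(1198/3141) = 22.42°, cos θ_c = 0.9244.
Intercept time tᵢ = 2h cos θ_c / V₁ = 2·34.6·0.9244/1198 = 0.05340 s.
t = x/V₂ + tᵢ = 58.5/3141 + 0.05340 = 0.07202 s.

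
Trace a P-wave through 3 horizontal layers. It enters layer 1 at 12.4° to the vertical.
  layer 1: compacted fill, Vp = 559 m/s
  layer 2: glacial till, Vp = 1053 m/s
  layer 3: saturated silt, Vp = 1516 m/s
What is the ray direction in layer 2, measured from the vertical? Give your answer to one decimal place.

Snell's law across each interface conserves sin θ / V, so sin θ_2 = V_2·sin θ₁/V₁.
sin θ_2 = 1053 × sin 12.4° / 559 = 0.4045.
θ_2 = 23.86° from the vertical.

23.9°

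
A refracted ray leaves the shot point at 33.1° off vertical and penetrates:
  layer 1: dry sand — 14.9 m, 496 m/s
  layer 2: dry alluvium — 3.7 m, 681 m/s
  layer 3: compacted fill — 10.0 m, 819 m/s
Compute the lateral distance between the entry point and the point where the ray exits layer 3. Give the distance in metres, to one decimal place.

Apply Snell's law at each interface; in layer i the horizontal offset is hᵢ·tan θᵢ.
Layer 1: θ = 33.10°; offset = 14.9·tan 33.10° = 9.713 m.
Layer 2: sin θ = 681·sin 33.1°/496 = 0.7498, θ = 48.57°; offset = 3.7·tan 48.57° = 4.193 m.
Layer 3: sin θ = 819·sin 33.1°/496 = 0.9017, θ = 64.39°; offset = 10.0·tan 64.39° = 20.859 m.
Σ offsets = 34.765 m.

34.8 m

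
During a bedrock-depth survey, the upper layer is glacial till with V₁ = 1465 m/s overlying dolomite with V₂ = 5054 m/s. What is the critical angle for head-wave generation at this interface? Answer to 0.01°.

16.85°

At critical incidence the refracted ray runs along the interface (θ₂ = 90°), so sin θ_c = V₁/V₂.
θ_c = arcsin(1465/5054) = arcsin 0.2899 = 16.85°.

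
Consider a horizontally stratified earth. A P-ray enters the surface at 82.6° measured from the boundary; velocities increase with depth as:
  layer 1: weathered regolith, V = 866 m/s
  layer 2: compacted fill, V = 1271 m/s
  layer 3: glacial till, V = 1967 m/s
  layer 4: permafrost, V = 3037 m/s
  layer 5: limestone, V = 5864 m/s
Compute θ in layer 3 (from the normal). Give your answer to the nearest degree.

From the normal: θ₁ = 90° − 82.6° = 7.4°.
Ray parameter p = sin 7.4° / 866 = 1.4872e-04 s/m.
sin θ_3 = p·V_3 = 1.4872e-04 × 1967 = 0.2925.
θ_3 = arcsin 0.2925 = 17.01°.

17°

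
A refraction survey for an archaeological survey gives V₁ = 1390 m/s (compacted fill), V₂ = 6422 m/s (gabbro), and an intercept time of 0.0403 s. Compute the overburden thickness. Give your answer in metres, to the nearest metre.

θ_c = arcsin(1390/6422) = 12.50°; cos θ_c = 0.9763.
tᵢ = 2h cos θ_c/V₁ ⇒ h = tᵢ·V₁/(2 cos θ_c) = 0.0403·1390/(2·0.9763) = 28.69 m.

29 m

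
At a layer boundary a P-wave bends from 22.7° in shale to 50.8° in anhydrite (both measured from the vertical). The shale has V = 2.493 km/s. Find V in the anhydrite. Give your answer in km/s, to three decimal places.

Snell's law: sin 22.7°/V₁ = sin 50.8°/V₂.
V₂ = V₁·sin 50.8°/sin 22.7° = 2.493 × 2.0081 = 5.006 km/s.

5.006 km/s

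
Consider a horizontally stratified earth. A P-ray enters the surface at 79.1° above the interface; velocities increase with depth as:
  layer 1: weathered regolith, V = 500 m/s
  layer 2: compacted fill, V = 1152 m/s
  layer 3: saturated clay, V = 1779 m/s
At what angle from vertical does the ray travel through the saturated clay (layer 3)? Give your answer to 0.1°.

From the normal: θ₁ = 90° − 79.1° = 10.9°.
Snell's law across each interface conserves sin θ / V, so sin θ_3 = V_3·sin θ₁/V₁.
sin θ_3 = 1779 × sin 10.9° / 500 = 0.6728.
θ_3 = arcsin 0.6728 = 42.28°.

42.3°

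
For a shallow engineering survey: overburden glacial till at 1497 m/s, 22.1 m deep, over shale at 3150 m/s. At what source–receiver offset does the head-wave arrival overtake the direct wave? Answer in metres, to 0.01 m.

x_cross = 2h·√((V₂+V₁)/(V₂−V₁)).
(V₂+V₁)/(V₂−V₁) = (3150+1497)/(3150−1497) = 2.8113; √ = 1.6767.
x_cross = 2·22.1·1.6767 = 74.11 m.

74.11 m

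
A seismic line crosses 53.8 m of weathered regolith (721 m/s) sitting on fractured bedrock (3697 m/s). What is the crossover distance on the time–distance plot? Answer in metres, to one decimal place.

x_cross = 2h·√((V₂+V₁)/(V₂−V₁)).
(V₂+V₁)/(V₂−V₁) = (3697+721)/(3697−721) = 1.4845; √ = 1.2184.
x_cross = 2·53.8·1.2184 = 131.10 m.

131.1 m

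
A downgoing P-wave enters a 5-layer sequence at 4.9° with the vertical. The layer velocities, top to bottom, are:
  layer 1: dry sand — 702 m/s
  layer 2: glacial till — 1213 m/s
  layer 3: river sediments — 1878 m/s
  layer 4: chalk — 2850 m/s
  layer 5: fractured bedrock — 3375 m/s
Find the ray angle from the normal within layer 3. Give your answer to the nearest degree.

13°

Ray parameter p = sin 4.9° / 702 = 1.2168e-04 s/m.
sin θ_3 = p·V_3 = 1.2168e-04 × 1878 = 0.2285.
θ_3 = 13.21° from the vertical.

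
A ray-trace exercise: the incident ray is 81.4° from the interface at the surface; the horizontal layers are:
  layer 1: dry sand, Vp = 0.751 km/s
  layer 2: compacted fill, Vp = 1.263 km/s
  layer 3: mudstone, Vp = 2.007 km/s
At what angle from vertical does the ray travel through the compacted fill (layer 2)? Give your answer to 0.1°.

14.6°

From the normal: θ₁ = 90° − 81.4° = 8.6°.
Ray parameter p = sin 8.6° / 0.751 = 1.9911e-01 s/km.
sin θ_2 = p·V_2 = 1.9911e-01 × 1.263 = 0.2515.
θ_2 = 14.57° from the vertical.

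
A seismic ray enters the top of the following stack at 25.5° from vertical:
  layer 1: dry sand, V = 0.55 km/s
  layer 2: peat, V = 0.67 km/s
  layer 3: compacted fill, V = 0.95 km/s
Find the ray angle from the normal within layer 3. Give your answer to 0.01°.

Snell's law across each interface conserves sin θ / V, so sin θ_3 = V_3·sin θ₁/V₁.
sin θ_3 = 0.95 × sin 25.5° / 0.55 = 0.7436.
θ_3 = arcsin 0.7436 = 48.04°.

48.04°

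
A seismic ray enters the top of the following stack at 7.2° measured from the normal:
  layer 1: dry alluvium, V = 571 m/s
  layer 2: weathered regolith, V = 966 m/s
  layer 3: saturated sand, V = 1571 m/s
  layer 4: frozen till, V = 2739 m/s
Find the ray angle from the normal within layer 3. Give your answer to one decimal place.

Ray parameter p = sin 7.2° / 571 = 2.1950e-04 s/m.
sin θ_3 = p·V_3 = 2.1950e-04 × 1571 = 0.3448.
θ_3 = arcsin 0.3448 = 20.17°.

20.2°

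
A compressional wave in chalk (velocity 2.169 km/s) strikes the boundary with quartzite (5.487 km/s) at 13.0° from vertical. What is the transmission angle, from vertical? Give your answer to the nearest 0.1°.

34.7°

Snell's law: sin θ₂ = (V₂/V₁)·sin θ₁ = (5.487/2.169)·sin 13.0° = 0.5691.
θ₂ = sin⁻¹(0.5691) = 34.69° (from vertical).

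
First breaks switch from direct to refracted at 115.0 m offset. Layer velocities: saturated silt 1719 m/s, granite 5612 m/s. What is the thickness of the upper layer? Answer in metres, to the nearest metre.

x_cross = 2h·√((V₂+V₁)/(V₂−V₁)) → h = x_cross / (2·√((V₂+V₁)/(V₂−V₁))).
√((V₂+V₁)/(V₂−V₁)) = √((5612+1719)/(5612−1719)) = 1.3723.
h = 115.0 / (2·1.3723) = 41.90 m.

42 m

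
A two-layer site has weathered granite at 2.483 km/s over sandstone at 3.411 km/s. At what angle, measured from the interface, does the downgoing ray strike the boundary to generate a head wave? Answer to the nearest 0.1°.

43.3°

At critical incidence the refracted ray runs along the interface (θ₂ = 90°), so sin θ_c = V₁/V₂.
θ_c = arcsin(2.483/3.411) = arcsin 0.7279 = 46.71°.
Measured from the interface: 90° − 46.71° = 43.29°.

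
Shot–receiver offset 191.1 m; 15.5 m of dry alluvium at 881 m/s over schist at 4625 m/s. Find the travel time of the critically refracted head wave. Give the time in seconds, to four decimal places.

0.0759 s

θ_c = arcsin(V₁/V₂) = arcsin(881/4625) = 10.98°, cos θ_c = 0.9817.
Intercept time tᵢ = 2h cos θ_c / V₁ = 2·15.5·0.9817/881 = 0.03454 s.
t = x/V₂ + tᵢ = 191.1/4625 + 0.03454 = 0.07586 s.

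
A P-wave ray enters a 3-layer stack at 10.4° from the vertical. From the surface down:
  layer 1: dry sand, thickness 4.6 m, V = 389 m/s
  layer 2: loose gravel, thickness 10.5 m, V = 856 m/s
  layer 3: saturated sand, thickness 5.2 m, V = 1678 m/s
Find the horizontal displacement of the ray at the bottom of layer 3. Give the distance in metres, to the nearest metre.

Ray parameter p = sin 10.4° / 389 m/s = 4.6406e-04 s/m.
Layer 1: θ = 10.40°; offset = 4.6·tan 10.40° = 0.844 m.
Layer 2: sin θ = p·856 = 0.3972 → θ = 23.41°; offset = 10.5·tan 23.41° = 4.545 m.
Layer 3: sin θ = p·1678 = 0.7787 → θ = 51.14°; offset = 5.2·tan 51.14° = 6.454 m.
Summing the layer offsets gives 11.843 m.

12 m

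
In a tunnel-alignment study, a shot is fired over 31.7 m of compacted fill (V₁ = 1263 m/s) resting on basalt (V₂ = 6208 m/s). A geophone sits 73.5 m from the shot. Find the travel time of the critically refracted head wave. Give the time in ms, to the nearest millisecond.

61 ms

θ_c = arcsin(V₁/V₂) = arcsin(1263/6208) = 11.74°, cos θ_c = 0.9791.
Intercept time tᵢ = 2h cos θ_c / V₁ = 2·31.7·0.9791/1263 = 0.04915 s.
t = x/V₂ + tᵢ = 73.5/6208 + 0.04915 = 0.06099 s.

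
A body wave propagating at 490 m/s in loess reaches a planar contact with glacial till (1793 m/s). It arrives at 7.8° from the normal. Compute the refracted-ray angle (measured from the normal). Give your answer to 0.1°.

sin θ₁/V₁ = sin θ₂/V₂ ⇒ sin θ₂ = 1793·sin 7.8°/490 = 1793·0.1357/490 = 0.4966.
θ₂ = sin⁻¹(0.4966) = 29.78° (from vertical).

29.8°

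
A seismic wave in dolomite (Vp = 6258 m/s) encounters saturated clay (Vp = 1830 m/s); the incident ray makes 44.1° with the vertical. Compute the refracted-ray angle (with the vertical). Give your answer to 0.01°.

Snell's law: sin θ₂ = (V₂/V₁)·sin θ₁ = (1830/6258)·sin 44.1° = 0.2035.
θ₂ = arcsin 0.2035 = 11.74° from the normal.

11.74°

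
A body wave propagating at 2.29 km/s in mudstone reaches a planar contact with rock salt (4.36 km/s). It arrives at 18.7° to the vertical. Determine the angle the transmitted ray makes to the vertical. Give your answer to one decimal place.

sin θ₁/V₁ = sin θ₂/V₂ ⇒ sin θ₂ = 4.36·sin 18.7°/2.29 = 4.36·0.3206/2.29 = 0.6104.
θ₂ = sin⁻¹(0.6104) = 37.62° (from vertical).

37.6°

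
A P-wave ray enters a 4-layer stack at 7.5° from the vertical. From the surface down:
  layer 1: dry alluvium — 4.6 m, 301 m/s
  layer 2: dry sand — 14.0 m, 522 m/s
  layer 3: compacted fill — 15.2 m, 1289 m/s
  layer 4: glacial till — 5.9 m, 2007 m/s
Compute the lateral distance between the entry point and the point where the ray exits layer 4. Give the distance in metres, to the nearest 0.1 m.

p = sin θ₁/V₁ = sin 7.5°/301 = 4.3364e-04 s/m is conserved through the stack.
Layer 1: θ = 7.50°; offset = 4.6·tan 7.50° = 0.606 m.
Layer 2: sin θ = p·522 = 0.2264 → θ = 13.08°; offset = 14.0·tan 13.08° = 3.254 m.
Layer 3: sin θ = p·1289 = 0.5590 → θ = 33.98°; offset = 15.2·tan 33.98° = 10.246 m.
Layer 4: sin θ = p·2007 = 0.8703 → θ = 60.50°; offset = 5.9·tan 60.50° = 10.426 m.
Σ offsets = 24.532 m.

24.5 m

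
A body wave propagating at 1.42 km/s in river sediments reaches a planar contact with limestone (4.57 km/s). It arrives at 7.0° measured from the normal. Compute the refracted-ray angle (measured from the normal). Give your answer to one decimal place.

23.1°

sin θ₁/V₁ = sin θ₂/V₂ ⇒ sin θ₂ = 4.57·sin 7.0°/1.42 = 4.57·0.1219/1.42 = 0.3922.
θ₂ = sin⁻¹(0.3922) = 23.09° (from vertical).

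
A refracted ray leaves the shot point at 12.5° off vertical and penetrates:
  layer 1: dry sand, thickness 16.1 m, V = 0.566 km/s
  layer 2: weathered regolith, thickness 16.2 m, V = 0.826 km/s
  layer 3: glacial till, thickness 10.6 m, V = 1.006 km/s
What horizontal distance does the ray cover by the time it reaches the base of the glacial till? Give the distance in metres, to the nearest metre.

p = sin θ₁/V₁ = sin 12.5°/0.566 = 3.8240e-01 s/km is conserved through the stack.
Layer 1: θ = 12.50°; offset = 16.1·tan 12.50° = 3.569 m.
Layer 2: sin θ = p·0.826 = 0.3159 → θ = 18.41°; offset = 16.2·tan 18.41° = 5.393 m.
Layer 3: sin θ = p·1.006 = 0.3847 → θ = 22.62°; offset = 10.6·tan 22.62° = 4.418 m.
Summing the layer offsets gives 13.380 m.

13 m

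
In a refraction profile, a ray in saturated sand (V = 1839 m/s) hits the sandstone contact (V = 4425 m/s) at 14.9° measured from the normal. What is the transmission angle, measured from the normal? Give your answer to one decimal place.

sin θ₁/V₁ = sin θ₂/V₂ ⇒ sin θ₂ = 4425·sin 14.9°/1839 = 4425·0.2571/1839 = 0.6187.
θ₂ = sin⁻¹(0.6187) = 38.22° (from vertical).

38.2°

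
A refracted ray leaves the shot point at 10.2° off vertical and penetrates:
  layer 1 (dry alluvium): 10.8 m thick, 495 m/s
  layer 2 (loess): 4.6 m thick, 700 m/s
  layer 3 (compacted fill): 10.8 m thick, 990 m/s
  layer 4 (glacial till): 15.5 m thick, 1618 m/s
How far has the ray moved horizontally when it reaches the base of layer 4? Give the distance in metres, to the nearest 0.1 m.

18.2 m

Apply Snell's law at each interface; in layer i the horizontal offset is hᵢ·tan θᵢ.
Layer 1: θ = 10.20°; offset = 10.8·tan 10.20° = 1.943 m.
Layer 2: sin θ = 700·sin 10.2°/495 = 0.2504, θ = 14.50°; offset = 4.6·tan 14.50° = 1.190 m.
Layer 3: sin θ = 990·sin 10.2°/495 = 0.3542, θ = 20.74°; offset = 10.8·tan 20.74° = 4.090 m.
Layer 4: sin θ = 1618·sin 10.2°/495 = 0.5788, θ = 35.37°; offset = 15.5·tan 35.37° = 11.003 m.
Total horizontal offset = 18.226 m.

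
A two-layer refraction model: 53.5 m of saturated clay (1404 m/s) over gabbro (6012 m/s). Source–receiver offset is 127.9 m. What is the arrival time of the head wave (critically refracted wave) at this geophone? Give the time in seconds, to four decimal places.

0.0954 s

θ_c = arcsin(V₁/V₂) = arcsin(1404/6012) = 13.51°, cos θ_c = 0.9723.
Intercept time tᵢ = 2h cos θ_c / V₁ = 2·53.5·0.9723/1404 = 0.07410 s.
t = x/V₂ + tᵢ = 127.9/6012 + 0.07410 = 0.09538 s.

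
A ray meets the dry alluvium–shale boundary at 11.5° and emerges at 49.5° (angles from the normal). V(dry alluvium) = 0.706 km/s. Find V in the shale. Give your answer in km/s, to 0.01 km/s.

2.69 km/s

sin 11.5° = 0.1994; sin 49.5° = 0.7604.
V₂ = V₁·(sin θ₂/sin θ₁) = 0.706·(0.7604/0.1994) = 2.69 km/s.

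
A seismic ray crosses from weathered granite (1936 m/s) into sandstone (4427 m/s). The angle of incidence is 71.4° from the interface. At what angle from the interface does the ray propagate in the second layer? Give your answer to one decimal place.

Angle from the normal: 90° − 71.4° = 18.6°.
Snell's law: sin θ₂ = (V₂/V₁)·sin θ₁ = (4427/1936)·sin 18.6° = 0.7294.
θ₂ = arcsin 0.7294 = 46.83° from the normal.
From the interface: 90° − 46.83° = 43.17°.

43.2°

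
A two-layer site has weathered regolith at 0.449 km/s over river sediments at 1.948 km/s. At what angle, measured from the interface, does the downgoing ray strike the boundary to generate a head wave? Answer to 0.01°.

Critical incidence: sin θ_c = V₁/V₂ = 0.449/1.948 = 0.2305.
θ_c = arcsin 0.2305 = 13.33°.
Measured from the interface: 90° − 13.33° = 76.67°.

76.67°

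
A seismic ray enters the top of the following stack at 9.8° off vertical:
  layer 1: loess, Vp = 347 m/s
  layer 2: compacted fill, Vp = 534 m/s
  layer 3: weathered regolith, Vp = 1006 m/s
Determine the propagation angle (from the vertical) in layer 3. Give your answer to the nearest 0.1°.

29.6°

Snell's law across each interface conserves sin θ / V, so sin θ_3 = V_3·sin θ₁/V₁.
sin θ_3 = 1006 × sin 9.8° / 347 = 0.4935.
θ_3 = arcsin 0.4935 = 29.57°.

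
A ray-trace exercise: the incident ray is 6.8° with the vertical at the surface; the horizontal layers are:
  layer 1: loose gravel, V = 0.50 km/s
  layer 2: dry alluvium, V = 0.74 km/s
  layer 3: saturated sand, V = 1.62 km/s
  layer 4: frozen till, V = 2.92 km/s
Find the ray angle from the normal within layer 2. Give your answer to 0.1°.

Snell's law across each interface conserves sin θ / V, so sin θ_2 = V_2·sin θ₁/V₁.
sin θ_2 = 0.74 × sin 6.8° / 0.50 = 0.1752.
θ_2 = arcsin 0.1752 = 10.09°.

10.1°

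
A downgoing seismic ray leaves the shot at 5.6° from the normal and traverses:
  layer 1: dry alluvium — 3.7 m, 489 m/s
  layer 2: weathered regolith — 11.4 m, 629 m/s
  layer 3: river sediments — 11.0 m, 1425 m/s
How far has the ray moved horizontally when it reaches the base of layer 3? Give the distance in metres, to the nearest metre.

5 m

Apply Snell's law at each interface; in layer i the horizontal offset is hᵢ·tan θᵢ.
Layer 1: θ = 5.60°; offset = 3.7·tan 5.60° = 0.363 m.
Layer 2: sin θ = 629·sin 5.6°/489 = 0.1255, θ = 7.21°; offset = 11.4·tan 7.21° = 1.442 m.
Layer 3: sin θ = 1425·sin 5.6°/489 = 0.2844, θ = 16.52°; offset = 11.0·tan 16.52° = 3.263 m.
Summing the layer offsets gives 5.068 m.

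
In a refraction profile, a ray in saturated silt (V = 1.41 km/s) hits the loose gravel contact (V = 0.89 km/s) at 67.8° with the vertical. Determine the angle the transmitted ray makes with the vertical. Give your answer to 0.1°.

Snell's law: sin θ₂ = (V₂/V₁)·sin θ₁ = (0.89/1.41)·sin 67.8° = 0.5844.
θ₂ = arcsin 0.5844 = 35.76° from the normal.

35.8°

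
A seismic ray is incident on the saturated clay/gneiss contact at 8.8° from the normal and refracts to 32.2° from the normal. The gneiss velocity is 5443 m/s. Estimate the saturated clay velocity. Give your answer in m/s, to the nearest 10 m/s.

sin 8.8° = 0.1530; sin 32.2° = 0.5329.
V₁ = V₂·(sin θ₁/sin θ₂) = 5443·(0.1530/0.5329) = 1562.66 m/s.

1560 m/s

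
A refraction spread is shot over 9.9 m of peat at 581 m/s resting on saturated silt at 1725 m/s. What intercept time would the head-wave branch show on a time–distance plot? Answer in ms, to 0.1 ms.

θ_c = arcsin(V₁/V₂) = arcsin(581/1725) = 19.68°; cos θ_c = 0.9416.
tᵢ = 2h·cos θ_c / V₁ = 2·9.9·0.9416 / 581 = 0.03209 s.

32.1 ms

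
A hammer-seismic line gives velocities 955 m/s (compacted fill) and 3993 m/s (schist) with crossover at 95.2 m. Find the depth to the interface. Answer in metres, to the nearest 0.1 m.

x_cross = 2h·√((V₂+V₁)/(V₂−V₁)) → h = x_cross / (2·√((V₂+V₁)/(V₂−V₁))).
√((V₂+V₁)/(V₂−V₁)) = √((3993+955)/(3993−955)) = 1.2762.
h = 95.2 / (2·1.2762) = 37.30 m.

37.3 m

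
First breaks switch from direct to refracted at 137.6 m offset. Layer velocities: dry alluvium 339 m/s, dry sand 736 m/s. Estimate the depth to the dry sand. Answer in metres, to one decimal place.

x_cross = 2h·√((V₂+V₁)/(V₂−V₁)) → h = x_cross / (2·√((V₂+V₁)/(V₂−V₁))).
√((V₂+V₁)/(V₂−V₁)) = √((736+339)/(736−339)) = 1.6455.
h = 137.6 / (2·1.6455) = 41.81 m.

41.8 m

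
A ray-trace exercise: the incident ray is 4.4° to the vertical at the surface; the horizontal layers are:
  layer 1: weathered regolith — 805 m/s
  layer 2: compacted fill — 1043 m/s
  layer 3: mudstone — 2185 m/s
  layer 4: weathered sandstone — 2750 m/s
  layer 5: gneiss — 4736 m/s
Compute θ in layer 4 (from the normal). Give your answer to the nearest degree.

15°

Ray parameter p = sin 4.4° / 805 = 9.5303e-05 s/m.
sin θ_4 = p·V_4 = 9.5303e-05 × 2750 = 0.2621.
θ_4 = 15.19° from the vertical.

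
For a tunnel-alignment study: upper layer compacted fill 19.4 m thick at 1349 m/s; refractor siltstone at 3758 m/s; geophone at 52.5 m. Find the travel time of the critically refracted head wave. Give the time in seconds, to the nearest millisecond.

0.041 s

θ_c = arcsin(V₁/V₂) = arcsin(1349/3758) = 21.04°, cos θ_c = 0.9334.
Intercept time tᵢ = 2h cos θ_c / V₁ = 2·19.4·0.9334/1349 = 0.02685 s.
t = x/V₂ + tᵢ = 52.5/3758 + 0.02685 = 0.04082 s.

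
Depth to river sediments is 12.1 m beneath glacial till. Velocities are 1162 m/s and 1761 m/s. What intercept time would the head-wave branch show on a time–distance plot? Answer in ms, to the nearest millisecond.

θ_c = arcsin(V₁/V₂) = arcsin(1162/1761) = 41.29°; cos θ_c = 0.7514.
tᵢ = 2h·cos θ_c / V₁ = 2·12.1·0.7514 / 1162 = 0.01565 s.

16 ms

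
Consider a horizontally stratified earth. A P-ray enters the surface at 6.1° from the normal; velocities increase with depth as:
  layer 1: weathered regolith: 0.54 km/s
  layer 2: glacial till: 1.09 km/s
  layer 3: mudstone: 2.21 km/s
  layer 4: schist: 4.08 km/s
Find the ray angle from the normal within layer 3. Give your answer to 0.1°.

25.8°

Ray parameter p = sin 6.1° / 0.54 = 1.9679e-01 s/km.
sin θ_3 = p·V_3 = 1.9679e-01 × 2.21 = 0.4349.
θ_3 = arcsin 0.4349 = 25.78°.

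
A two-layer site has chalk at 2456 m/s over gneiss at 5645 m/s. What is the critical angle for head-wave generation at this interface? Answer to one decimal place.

At critical incidence the refracted ray runs along the interface (θ₂ = 90°), so sin θ_c = V₁/V₂.
θ_c = arcsin(2456/5645) = arcsin 0.4351 = 25.79°.

25.8°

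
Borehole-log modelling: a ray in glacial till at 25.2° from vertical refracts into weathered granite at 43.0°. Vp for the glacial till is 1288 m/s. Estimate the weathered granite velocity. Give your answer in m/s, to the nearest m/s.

2063 m/s

Snell's law: sin 25.2°/V₁ = sin 43.0°/V₂.
V₂ = V₁·sin 43.0°/sin 25.2° = 1288 × 1.6018 = 2063.07 m/s.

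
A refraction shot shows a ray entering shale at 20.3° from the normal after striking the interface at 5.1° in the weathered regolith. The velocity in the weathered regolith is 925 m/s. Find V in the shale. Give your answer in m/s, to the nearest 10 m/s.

Snell's law: sin 5.1°/V₁ = sin 20.3°/V₂.
V₂ = V₁·sin 20.3°/sin 5.1° = 925 × 3.9028 = 3610.08 m/s.

3610 m/s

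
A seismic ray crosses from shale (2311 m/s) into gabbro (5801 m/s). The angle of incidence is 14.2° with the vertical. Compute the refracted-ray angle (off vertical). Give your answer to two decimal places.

sin θ₁/V₁ = sin θ₂/V₂ ⇒ sin θ₂ = 5801·sin 14.2°/2311 = 5801·0.2453/2311 = 0.6158.
θ₂ = sin⁻¹(0.6158) = 38.01° (from vertical).

38.01°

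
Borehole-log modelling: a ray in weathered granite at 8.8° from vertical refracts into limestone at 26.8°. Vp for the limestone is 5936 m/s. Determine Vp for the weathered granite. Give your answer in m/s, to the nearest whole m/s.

Snell's law: sin 8.8°/V₁ = sin 26.8°/V₂.
V₁ = V₂·sin 8.8°/sin 26.8° = 5936 × 0.3393 = 2014.13 m/s.

2014 m/s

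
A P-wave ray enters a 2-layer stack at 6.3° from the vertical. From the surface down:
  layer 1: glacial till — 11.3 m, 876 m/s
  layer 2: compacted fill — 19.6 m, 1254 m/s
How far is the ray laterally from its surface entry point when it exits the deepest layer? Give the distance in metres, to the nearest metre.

Apply Snell's law at each interface; in layer i the horizontal offset is hᵢ·tan θᵢ.
Layer 1: θ = 6.30°; offset = 11.3·tan 6.30° = 1.248 m.
Layer 2: sin θ = 1254·sin 6.3°/876 = 0.1571, θ = 9.04°; offset = 19.6·tan 9.04° = 3.118 m.
Summing the layer offsets gives 4.365 m.

4 m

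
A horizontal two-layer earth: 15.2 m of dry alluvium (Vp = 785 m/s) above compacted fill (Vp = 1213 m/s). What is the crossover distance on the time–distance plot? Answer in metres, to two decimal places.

θ_c = arcsin(785/1213) = 40.33°, so cos θ_c = 0.7624 and tᵢ = 2h cos θ_c/V₁ = 0.0295 s.
At crossover x/V₁ = x/V₂ + tᵢ ⇒ x = tᵢ/(1/V₁ − 1/V₂) = 0.02952/(1.2739e-03 − 8.2440e-04) = 65.68 m.

65.68 m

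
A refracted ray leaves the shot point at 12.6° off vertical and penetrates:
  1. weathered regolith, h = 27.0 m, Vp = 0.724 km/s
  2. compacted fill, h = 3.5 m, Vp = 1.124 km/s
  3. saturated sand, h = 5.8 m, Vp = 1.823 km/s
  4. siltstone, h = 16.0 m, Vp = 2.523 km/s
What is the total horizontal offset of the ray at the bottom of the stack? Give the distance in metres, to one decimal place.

29.8 m

Apply Snell's law at each interface; in layer i the horizontal offset is hᵢ·tan θᵢ.
Layer 1: θ = 12.60°; offset = 27.0·tan 12.60° = 6.035 m.
Layer 2: sin θ = 1.124·sin 12.6°/0.724 = 0.3387, θ = 19.80°; offset = 3.5·tan 19.80° = 1.260 m.
Layer 3: sin θ = 1.823·sin 12.6°/0.724 = 0.5493, θ = 33.32°; offset = 5.8·tan 33.32° = 3.812 m.
Layer 4: sin θ = 2.523·sin 12.6°/0.724 = 0.7602, θ = 49.48°; offset = 16.0·tan 49.48° = 18.721 m.
Total horizontal offset = 29.828 m.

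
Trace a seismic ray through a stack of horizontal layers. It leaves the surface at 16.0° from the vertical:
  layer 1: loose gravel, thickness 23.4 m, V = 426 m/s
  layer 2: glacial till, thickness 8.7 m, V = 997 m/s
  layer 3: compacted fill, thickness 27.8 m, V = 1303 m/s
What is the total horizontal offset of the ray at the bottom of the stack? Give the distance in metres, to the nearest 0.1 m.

p = sin θ₁/V₁ = sin 16.0°/426 = 6.4704e-04 s/m is conserved through the stack.
Layer 1: θ = 16.00°; offset = 23.4·tan 16.00° = 6.710 m.
Layer 2: sin θ = p·997 = 0.6451 → θ = 40.17°; offset = 8.7·tan 40.17° = 7.345 m.
Layer 3: sin θ = p·1303 = 0.8431 → θ = 57.47°; offset = 27.8·tan 57.47° = 43.583 m.
Summing the layer offsets gives 57.638 m.

57.6 m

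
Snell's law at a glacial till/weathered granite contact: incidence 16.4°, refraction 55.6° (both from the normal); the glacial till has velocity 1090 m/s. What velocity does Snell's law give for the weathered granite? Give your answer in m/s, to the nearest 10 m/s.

3190 m/s

Snell's law: sin 16.4°/V₁ = sin 55.6°/V₂.
V₂ = V₁·sin 55.6°/sin 16.4° = 1090 × 2.9224 = 3185.41 m/s.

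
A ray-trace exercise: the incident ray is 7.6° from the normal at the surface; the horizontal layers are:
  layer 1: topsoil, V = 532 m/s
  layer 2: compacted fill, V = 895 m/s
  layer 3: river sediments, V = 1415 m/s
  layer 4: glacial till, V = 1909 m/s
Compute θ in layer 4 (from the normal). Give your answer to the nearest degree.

28°

Snell's law across each interface conserves sin θ / V, so sin θ_4 = V_4·sin θ₁/V₁.
sin θ_4 = 1909 × sin 7.6° / 532 = 0.4746.
θ_4 = arcsin 0.4746 = 28.33°.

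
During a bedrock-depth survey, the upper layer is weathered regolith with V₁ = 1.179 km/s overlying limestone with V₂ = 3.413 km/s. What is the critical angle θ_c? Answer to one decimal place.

20.2°

At critical incidence the refracted ray runs along the interface (θ₂ = 90°), so sin θ_c = V₁/V₂.
θ_c = arcsin(1.179/3.413) = arcsin 0.3454 = 20.21°.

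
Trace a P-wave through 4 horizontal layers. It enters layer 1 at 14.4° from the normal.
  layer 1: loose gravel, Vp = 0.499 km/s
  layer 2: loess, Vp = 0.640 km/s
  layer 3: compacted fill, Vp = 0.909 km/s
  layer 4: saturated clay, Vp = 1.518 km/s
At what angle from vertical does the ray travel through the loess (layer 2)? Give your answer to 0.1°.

18.6°

Ray parameter p = sin 14.4° / 0.499 = 4.9838e-01 s/km.
sin θ_2 = p·V_2 = 4.9838e-01 × 0.640 = 0.3190.
θ_2 = arcsin 0.3190 = 18.60°.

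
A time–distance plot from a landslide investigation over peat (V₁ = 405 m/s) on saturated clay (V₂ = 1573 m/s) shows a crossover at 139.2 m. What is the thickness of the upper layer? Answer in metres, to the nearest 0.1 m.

53.5 m

h = (x_cross/2)·√((V₂−V₁)/(V₂+V₁)).
(V₂−V₁)/(V₂+V₁) = (1573−405)/(1573+405) = 0.5905; √ = 0.7684.
h = (139.2/2)·0.7684 = 53.48 m.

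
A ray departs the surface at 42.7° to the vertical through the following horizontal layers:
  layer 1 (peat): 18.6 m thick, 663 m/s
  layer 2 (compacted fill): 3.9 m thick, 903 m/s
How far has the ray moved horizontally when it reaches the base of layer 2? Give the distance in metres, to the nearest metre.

27 m

p = sin θ₁/V₁ = sin 42.7°/663 = 1.0229e-03 s/m is conserved through the stack.
Layer 1: θ = 42.70°; offset = 18.6·tan 42.70° = 17.164 m.
Layer 2: sin θ = p·903 = 0.9236 → θ = 67.47°; offset = 3.9·tan 67.47° = 9.399 m.
Total horizontal offset = 26.563 m.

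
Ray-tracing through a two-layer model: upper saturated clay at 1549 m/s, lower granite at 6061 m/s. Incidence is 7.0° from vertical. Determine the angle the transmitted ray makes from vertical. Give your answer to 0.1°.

Snell's law: sin θ₂ = (V₂/V₁)·sin θ₁ = (6061/1549)·sin 7.0° = 0.4769.
θ₂ = sin⁻¹(0.4769) = 28.48° (from vertical).

28.5°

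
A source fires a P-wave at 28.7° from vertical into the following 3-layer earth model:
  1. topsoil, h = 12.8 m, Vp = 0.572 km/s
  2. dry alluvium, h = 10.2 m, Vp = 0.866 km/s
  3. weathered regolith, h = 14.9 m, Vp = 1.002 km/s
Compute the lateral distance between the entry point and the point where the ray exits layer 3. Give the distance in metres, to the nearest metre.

Ray parameter p = sin 28.7° / 0.572 km/s = 8.3955e-01 s/km.
Layer 1: θ = 28.70°; offset = 12.8·tan 28.70° = 7.008 m.
Layer 2: sin θ = p·0.866 = 0.7271 → θ = 46.64°; offset = 10.2·tan 46.64° = 10.801 m.
Layer 3: sin θ = p·1.002 = 0.8412 → θ = 57.27°; offset = 14.9·tan 57.27° = 23.183 m.
Σ offsets = 40.992 m.

41 m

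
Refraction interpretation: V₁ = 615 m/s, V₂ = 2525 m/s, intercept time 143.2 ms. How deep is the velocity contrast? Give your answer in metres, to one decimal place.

h = tᵢ·V₁·V₂ / (2·√(V₂²−V₁²)).
√(V₂²−V₁²) = √(2525² − 615²) = 2449.0 m/s.
h = 0.1432 s × 615 × 2525 / (2 × 2449.0) = 45.40 m.

45.4 m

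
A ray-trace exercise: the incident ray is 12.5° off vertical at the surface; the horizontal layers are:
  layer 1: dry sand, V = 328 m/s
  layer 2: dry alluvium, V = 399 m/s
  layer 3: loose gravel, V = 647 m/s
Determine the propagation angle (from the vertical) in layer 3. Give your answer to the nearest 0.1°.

Ray parameter p = sin 12.5° / 328 = 6.5988e-04 s/m.
sin θ_3 = p·V_3 = 6.5988e-04 × 647 = 0.4269.
θ_3 = arcsin 0.4269 = 25.27°.

25.3°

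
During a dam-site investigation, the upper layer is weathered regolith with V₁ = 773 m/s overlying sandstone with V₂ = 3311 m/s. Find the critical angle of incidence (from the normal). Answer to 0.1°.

Critical incidence: sin θ_c = V₁/V₂ = 773/3311 = 0.2335.
θ_c = arcsin 0.2335 = 13.50°.

13.5°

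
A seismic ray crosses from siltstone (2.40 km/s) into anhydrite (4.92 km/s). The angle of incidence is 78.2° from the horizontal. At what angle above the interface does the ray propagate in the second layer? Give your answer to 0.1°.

Convert to the normal: θ₁ = 90° − 78.2° = 11.8°.
Snell's law: sin θ₂ = (V₂/V₁)·sin θ₁ = (4.92/2.40)·sin 11.8° = 0.4192.
θ₂ = arcsin 0.4192 = 24.79° from the normal.
From the interface: 90° − 24.79° = 65.21°.

65.2°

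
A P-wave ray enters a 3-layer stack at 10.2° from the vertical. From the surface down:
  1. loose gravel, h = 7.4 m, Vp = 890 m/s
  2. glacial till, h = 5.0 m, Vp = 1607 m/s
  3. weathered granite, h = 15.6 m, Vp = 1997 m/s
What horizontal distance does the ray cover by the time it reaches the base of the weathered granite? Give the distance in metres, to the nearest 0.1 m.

p = sin θ₁/V₁ = sin 10.2°/890 = 1.9897e-04 s/m is conserved through the stack.
Layer 1: θ = 10.20°; offset = 7.4·tan 10.20° = 1.331 m.
Layer 2: sin θ = p·1607 = 0.3197 → θ = 18.65°; offset = 5.0·tan 18.65° = 1.687 m.
Layer 3: sin θ = p·1997 = 0.3973 → θ = 23.41°; offset = 15.6·tan 23.41° = 6.755 m.
Summing the layer offsets gives 9.774 m.

9.8 m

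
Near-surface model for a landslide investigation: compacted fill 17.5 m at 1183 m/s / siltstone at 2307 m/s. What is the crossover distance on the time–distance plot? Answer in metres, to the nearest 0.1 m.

61.7 m

x_cross = 2h·√((V₂+V₁)/(V₂−V₁)).
(V₂+V₁)/(V₂−V₁) = (2307+1183)/(2307−1183) = 3.1050; √ = 1.7621.
x_cross = 2·17.5·1.7621 = 61.67 m.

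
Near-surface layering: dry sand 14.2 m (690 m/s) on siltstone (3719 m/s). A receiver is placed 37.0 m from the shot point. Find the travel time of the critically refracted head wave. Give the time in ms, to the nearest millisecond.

50 ms

t = x/V₂ + 2h·√(V₂²−V₁²)/(V₁V₂).
√(V₂²−V₁²) = √(3719²−690²) = 3654.4 m/s; delay term = 2·14.2·3654.4/(690·3719) = 0.04044 s.
t = 37.0/3719 + 0.04044 = 0.05039 s.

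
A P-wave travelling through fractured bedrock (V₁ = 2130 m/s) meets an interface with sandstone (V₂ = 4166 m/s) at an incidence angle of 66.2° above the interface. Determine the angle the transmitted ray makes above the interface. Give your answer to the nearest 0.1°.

Angle from the normal: 90° − 66.2° = 23.8°.
Snell's law: sin θ₂ = (V₂/V₁)·sin θ₁ = (4166/2130)·sin 23.8° = 0.7893.
θ₂ = sin⁻¹(0.7893) = 52.12° (from vertical).
From the interface: 90° − 52.12° = 37.88°.

37.9°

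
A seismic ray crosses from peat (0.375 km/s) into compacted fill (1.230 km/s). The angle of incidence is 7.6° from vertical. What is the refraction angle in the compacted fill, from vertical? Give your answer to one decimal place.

25.7°

sin θ₁/V₁ = sin θ₂/V₂ ⇒ sin θ₂ = 1.230·sin 7.6°/0.375 = 1.230·0.1323/0.375 = 0.4338.
θ₂ = sin⁻¹(0.4338) = 25.71° (from vertical).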